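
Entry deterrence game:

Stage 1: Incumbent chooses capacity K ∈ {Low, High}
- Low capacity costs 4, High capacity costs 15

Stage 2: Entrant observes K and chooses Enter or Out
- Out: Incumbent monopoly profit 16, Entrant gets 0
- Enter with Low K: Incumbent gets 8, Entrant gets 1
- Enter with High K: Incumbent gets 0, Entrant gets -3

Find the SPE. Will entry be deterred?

SPE: (Low, Enter|Low, Out|High); Entry not deterred. Incumbent net profit = 4, Entrant gets 1

Work:
After Low K: Entrant enters (1 > 0)
After High K: Entrant stays out (-3 < 0)
Incumbent: Low → 8−4=4, High → 16−15=1
Incumbent chooses Low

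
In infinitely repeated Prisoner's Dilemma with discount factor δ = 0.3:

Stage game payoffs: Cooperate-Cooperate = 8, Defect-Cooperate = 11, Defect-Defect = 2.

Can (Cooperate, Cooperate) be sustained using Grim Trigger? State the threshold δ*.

δ* = 0.3333; since δ = 0.3 < 0.3333, cooperation cannot be sustained

Work:
For Grim Trigger:
Cooperate forever: 8/(1-δ)
Defect then punished: 11 + 2·δ/(1-δ)
Need: 8/(1-δ) ≥ 11 + 2·δ/(1-δ)
Solving: δ ≥ (T-R)/(T-P) = (11-8)/(11-2) = 0.3333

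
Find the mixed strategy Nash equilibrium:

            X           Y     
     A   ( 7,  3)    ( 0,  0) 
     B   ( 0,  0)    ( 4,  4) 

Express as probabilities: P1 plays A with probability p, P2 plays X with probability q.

p = 0.5714, q = 0.3636

Work:
Find probabilities that make opponent indifferent:
P2 chooses q to make P1 indifferent between A and B
P1 chooses p to make P2 indifferent between X and Y
Mixed NE: P1 plays (A: 0.5714, B: 0.4286), P2 plays (X: 0.3636, Y: 0.6364)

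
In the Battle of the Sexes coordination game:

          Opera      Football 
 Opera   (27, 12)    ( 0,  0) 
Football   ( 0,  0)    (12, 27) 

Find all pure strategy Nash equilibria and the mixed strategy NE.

Pure NE: (Opera, Opera) and (Football, Football); Mixed NE: p = 0.6923, q = 0.3077

Work:
Check pure NE:
(Opera, Opera): (27, 12) - no unilateral deviation beneficial
(Football, Football): (12, 27) - no unilateral deviation beneficial
Mixed NE: P1 plays Opera with p = 0.6923, P2 plays Opera with q = 0.3077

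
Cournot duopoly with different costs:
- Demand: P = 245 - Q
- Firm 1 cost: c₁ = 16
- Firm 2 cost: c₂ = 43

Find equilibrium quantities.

q₁* = 85.33, q₂* = 58.33

Work:
Reaction: q₁ = (245 - 16 - q₂)/2
Reaction: q₂ = (245 - 43 - q₁)/2
Solve simultaneously:
q₁* = (245 - 2×16 + 43)/3 = 85.33
q₂* = (245 - 2×43 + 16)/3 = 58.33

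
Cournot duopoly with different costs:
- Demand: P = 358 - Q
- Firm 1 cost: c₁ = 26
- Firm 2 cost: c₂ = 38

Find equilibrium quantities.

q₁* = 114.67, q₂* = 102.67

Work:
Reaction: q₁ = (358 - 26 - q₂)/2
Reaction: q₂ = (358 - 38 - q₁)/2
Solve simultaneously:
q₁* = (358 - 2×26 + 38)/3 = 114.67
q₂* = (358 - 2×38 + 26)/3 = 102.67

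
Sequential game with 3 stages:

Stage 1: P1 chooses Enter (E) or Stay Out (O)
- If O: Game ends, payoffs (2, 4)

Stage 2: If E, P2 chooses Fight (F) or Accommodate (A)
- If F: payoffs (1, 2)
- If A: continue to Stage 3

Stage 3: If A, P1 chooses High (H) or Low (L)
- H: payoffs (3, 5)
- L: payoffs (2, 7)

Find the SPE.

SPE: (E, A, H); Outcome (3, 5)

Work:
Stage 3: P1 chooses H (3 vs 2)
Stage 2: P2: F->2, A->5 (anticipating H). Choose A
Stage 1: P1: O->2, E->3 (anticipating A, H). Choose E
SPE path: E -> A -> H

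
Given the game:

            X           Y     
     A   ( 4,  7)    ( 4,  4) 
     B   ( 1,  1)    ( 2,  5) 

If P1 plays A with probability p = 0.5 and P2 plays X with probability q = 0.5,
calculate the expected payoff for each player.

E[P1] = 2.75, E[P2] = 4.25

Work:
E[P1] = p·q·π₁(A,X) + p·(1-q)·π₁(A,Y) + (1-p)·q·π₁(B,X) + (1-p)·(1-q)·π₁(B,Y)
= 0.5·0.5·4 + 0.5·0.5·4 + 0.5·0.5·1 + 0.5·0.5·2
= 2.75

E[P2] = 4.25 (similar calculation)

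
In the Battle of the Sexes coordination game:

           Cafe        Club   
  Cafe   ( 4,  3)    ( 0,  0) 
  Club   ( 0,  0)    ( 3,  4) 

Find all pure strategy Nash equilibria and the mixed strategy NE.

Pure NE: (Cafe, Cafe) and (Club, Club); Mixed NE: p = 0.5714, q = 0.4286

Work:
Check pure NE:
(Cafe, Cafe): (4, 3) - no unilateral deviation beneficial
(Club, Club): (3, 4) - no unilateral deviation beneficial
Mixed NE: P1 plays Cafe with p = 0.5714, P2 plays Cafe with q = 0.4286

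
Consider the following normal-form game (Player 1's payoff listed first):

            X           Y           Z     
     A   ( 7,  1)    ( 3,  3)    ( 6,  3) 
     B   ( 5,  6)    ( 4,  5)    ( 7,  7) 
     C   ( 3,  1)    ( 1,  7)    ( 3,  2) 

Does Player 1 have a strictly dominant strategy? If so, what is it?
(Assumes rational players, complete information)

No strictly dominant strategy exists for Player 1

Work:
A strategy strictly dominates another if it gives a strictly higher payoff against every opponent action. Compare each pair of P1's strategies column-by-column:
  A vs B: [7 vs 5, 3 vs 4, 6 vs 7] → A does not strictly dominate B (column Y: 3 ≤ 4)
  A vs C: [7 vs 3, 3 vs 1, 6 vs 3] → A strictly dominates C
  B vs A: [5 vs 7, 4 vs 3, 7 vs 6] → B does not strictly dominate A (column X: 5 ≤ 7)
  B vs C: [5 vs 3, 4 vs 1, 7 vs 3] → B strictly dominates C
  C vs A: [3 vs 7, 1 vs 3, 3 vs 6] → C does not strictly dominate A (column X: 3 ≤ 7)
  C vs B: [3 vs 5, 1 vs 4, 3 vs 7] → C does not strictly dominate B (column X: 3 ≤ 5)
No single strategy strictly dominates all others → no strictly dominant strategy.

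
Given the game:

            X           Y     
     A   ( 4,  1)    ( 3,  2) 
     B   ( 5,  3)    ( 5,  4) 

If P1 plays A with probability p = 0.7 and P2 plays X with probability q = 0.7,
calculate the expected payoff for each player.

E[P1] = 4.09, E[P2] = 1.9

Work:
E[P1] = p·q·π₁(A,X) + p·(1-q)·π₁(A,Y) + (1-p)·q·π₁(B,X) + (1-p)·(1-q)·π₁(B,Y)
= 0.7·0.7·4 + 0.7·0.3·3 + 0.3·0.7·5 + 0.3·0.3·5
= 4.09

E[P2] = 1.9 (similar calculation)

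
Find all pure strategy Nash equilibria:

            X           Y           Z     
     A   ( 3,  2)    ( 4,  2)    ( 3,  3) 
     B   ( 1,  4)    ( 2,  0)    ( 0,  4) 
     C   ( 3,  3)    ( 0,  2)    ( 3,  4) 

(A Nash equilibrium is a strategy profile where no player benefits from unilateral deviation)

Nash equilibrium: (A, Z), (C, Z)

Work:
Best responses:
  P1 vs X: payoffs [3, 1, 3] → best response A/C (payoff 3)
  P1 vs Y: payoffs [4, 2, 0] → best response A (payoff 4)
  P1 vs Z: payoffs [3, 0, 3] → best response A/C (payoff 3)
  P2 vs A: payoffs [2, 2, 3] → best response Z (payoff 3)
  P2 vs B: payoffs [4, 0, 4] → best response X/Z (payoff 4)
  P2 vs C: payoffs [3, 2, 4] → best response Z (payoff 4)
Mutual best responses: (A,Z), (C,Z) → Nash equilibria.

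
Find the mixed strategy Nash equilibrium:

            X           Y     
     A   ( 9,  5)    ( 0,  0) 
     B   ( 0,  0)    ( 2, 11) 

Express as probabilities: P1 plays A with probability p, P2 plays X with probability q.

p = 0.6875, q = 0.1818

Work:
Find probabilities that make opponent indifferent:
P2 chooses q to make P1 indifferent between A and B
P1 chooses p to make P2 indifferent between X and Y
Mixed NE: P1 plays (A: 0.6875, B: 0.3125), P2 plays (X: 0.1818, Y: 0.8182)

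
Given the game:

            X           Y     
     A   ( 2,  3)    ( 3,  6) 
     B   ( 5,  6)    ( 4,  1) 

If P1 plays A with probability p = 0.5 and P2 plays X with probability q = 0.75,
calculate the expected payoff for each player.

E[P1] = 3.5, E[P2] = 4.25

Work:
E[P1] = p·q·π₁(A,X) + p·(1-q)·π₁(A,Y) + (1-p)·q·π₁(B,X) + (1-p)·(1-q)·π₁(B,Y)
= 0.5·0.75·2 + 0.5·0.25·3 + 0.5·0.75·5 + 0.5·0.25·4
= 3.5

E[P2] = 4.25 (similar calculation)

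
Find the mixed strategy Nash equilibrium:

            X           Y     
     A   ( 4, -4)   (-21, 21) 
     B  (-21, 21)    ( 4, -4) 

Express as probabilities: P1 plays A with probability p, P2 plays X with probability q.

p = 0.5, q = 0.5

Work:
Find probabilities that make opponent indifferent:
P2 chooses q to make P1 indifferent between A and B
P1 chooses p to make P2 indifferent between X and Y
Mixed NE: P1 plays (A: 0.5, B: 0.5), P2 plays (X: 0.5, Y: 0.5)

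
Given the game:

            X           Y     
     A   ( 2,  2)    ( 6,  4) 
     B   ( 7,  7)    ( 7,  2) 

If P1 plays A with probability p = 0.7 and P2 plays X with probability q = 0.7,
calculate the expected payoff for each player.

E[P1] = 4.34, E[P2] = 3.47

Work:
E[P1] = p·q·π₁(A,X) + p·(1-q)·π₁(A,Y) + (1-p)·q·π₁(B,X) + (1-p)·(1-q)·π₁(B,Y)
= 0.7·0.7·2 + 0.7·0.3·6 + 0.3·0.7·7 + 0.3·0.3·7
= 4.34

E[P2] = 3.47 (similar calculation)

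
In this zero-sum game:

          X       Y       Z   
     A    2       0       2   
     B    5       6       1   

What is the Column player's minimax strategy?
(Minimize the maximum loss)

Column should play Z, value = 2

Work:
Column player minimizes Row's maximum payoff:
Column X: max payoff to Row = 5
Column Y: max payoff to Row = 6
Column Z: max payoff to Row = 2
Minimum is 2, achieved by column Z.
Minimax strategy: Z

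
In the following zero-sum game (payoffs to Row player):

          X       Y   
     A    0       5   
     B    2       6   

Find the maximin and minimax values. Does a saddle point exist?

Maximin = 2, Minimax = 2, Saddle: True

Work:
Row minimums: [0, 2] → maximin = 2
Column maximums: [2, 6] → minimax = 2
Saddle point exists! Game value = 2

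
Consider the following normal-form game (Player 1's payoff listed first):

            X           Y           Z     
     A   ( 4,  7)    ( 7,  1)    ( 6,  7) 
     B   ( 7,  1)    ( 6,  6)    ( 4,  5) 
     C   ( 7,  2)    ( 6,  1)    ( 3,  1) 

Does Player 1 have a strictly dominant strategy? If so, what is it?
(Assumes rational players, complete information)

No strictly dominant strategy exists for Player 1

Work:
A strategy strictly dominates another if it gives a strictly higher payoff against every opponent action. Compare each pair of P1's strategies column-by-column:
  A vs B: [4 vs 7, 7 vs 6, 6 vs 4] → A does not strictly dominate B (column X: 4 ≤ 7)
  A vs C: [4 vs 7, 7 vs 6, 6 vs 3] → A does not strictly dominate C (column X: 4 ≤ 7)
  B vs A: [7 vs 4, 6 vs 7, 4 vs 6] → B does not strictly dominate A (column Y: 6 ≤ 7)
  B vs C: [7 vs 7, 6 vs 6, 4 vs 3] → B does not strictly dominate C (column X: 7 ≤ 7)
  C vs A: [7 vs 4, 6 vs 7, 3 vs 6] → C does not strictly dominate A (column Y: 6 ≤ 7)
  C vs B: [7 vs 7, 6 vs 6, 3 vs 4] → C does not strictly dominate B (column X: 7 ≤ 7)
No single strategy strictly dominates all others → no strictly dominant strategy.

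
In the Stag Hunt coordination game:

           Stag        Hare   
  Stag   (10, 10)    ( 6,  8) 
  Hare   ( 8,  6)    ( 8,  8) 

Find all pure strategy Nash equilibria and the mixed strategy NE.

Pure NE: (Stag, Stag) and (Hare, Hare); Mixed NE: p = 0.5, q = 0.5

Work:
Check pure NE:
(Stag, Stag): (10, 10) - no unilateral deviation beneficial
(Hare, Hare): (8, 8) - no unilateral deviation beneficial
Mixed NE: P1 plays Stag with p = 0.5, P2 plays Stag with q = 0.5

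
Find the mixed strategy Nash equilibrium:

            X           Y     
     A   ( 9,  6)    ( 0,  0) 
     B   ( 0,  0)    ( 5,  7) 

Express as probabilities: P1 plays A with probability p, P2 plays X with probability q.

p = 0.5385, q = 0.3571

Work:
Find probabilities that make opponent indifferent:
P2 chooses q to make P1 indifferent between A and B
P1 chooses p to make P2 indifferent between X and Y
Mixed NE: P1 plays (A: 0.5385, B: 0.4615), P2 plays (X: 0.3571, Y: 0.6429)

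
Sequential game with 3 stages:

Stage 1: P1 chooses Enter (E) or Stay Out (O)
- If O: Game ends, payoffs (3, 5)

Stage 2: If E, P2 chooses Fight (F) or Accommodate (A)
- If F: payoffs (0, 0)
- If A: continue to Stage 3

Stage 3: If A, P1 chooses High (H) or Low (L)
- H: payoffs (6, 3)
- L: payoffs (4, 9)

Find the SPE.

SPE: (E, A, H); Outcome (6, 3)

Work:
Stage 3: P1 chooses H (6 vs 4)
Stage 2: P2: F->0, A->3 (anticipating H). Choose A
Stage 1: P1: O->3, E->6 (anticipating A, H). Choose E
SPE path: E -> A -> H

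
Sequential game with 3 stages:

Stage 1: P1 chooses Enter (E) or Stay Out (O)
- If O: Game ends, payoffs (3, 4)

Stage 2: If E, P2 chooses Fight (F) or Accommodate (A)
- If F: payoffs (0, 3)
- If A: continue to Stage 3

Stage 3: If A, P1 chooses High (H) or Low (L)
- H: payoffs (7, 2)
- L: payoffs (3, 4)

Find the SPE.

SPE: (O, F, H); Outcome (3, 4)

Work:
Stage 3: P1 chooses H (7 vs 3)
Stage 2: P2: F->3, A->2 (anticipating H). Choose F
Stage 1: P1: O->3, E->0 (anticipating F, H). Choose O
SPE path: O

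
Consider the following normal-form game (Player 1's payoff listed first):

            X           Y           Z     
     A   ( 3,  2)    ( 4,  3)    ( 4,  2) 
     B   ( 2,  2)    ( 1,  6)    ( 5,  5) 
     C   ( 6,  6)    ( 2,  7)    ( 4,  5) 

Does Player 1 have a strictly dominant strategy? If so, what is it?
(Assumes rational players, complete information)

No strictly dominant strategy exists for Player 1

Work:
A strategy strictly dominates another if it gives a strictly higher payoff against every opponent action. Compare each pair of P1's strategies column-by-column:
  A vs B: [3 vs 2, 4 vs 1, 4 vs 5] → A does not strictly dominate B (column Z: 4 ≤ 5)
  A vs C: [3 vs 6, 4 vs 2, 4 vs 4] → A does not strictly dominate C (column X: 3 ≤ 6)
  B vs A: [2 vs 3, 1 vs 4, 5 vs 4] → B does not strictly dominate A (column X: 2 ≤ 3)
  B vs C: [2 vs 6, 1 vs 2, 5 vs 4] → B does not strictly dominate C (column X: 2 ≤ 6)
  C vs A: [6 vs 3, 2 vs 4, 4 vs 4] → C does not strictly dominate A (column Y: 2 ≤ 4)
  C vs B: [6 vs 2, 2 vs 1, 4 vs 5] → C does not strictly dominate B (column Z: 4 ≤ 5)
No single strategy strictly dominates all others → no strictly dominant strategy.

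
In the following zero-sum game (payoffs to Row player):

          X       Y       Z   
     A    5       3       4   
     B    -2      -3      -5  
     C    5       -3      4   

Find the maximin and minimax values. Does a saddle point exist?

Maximin = 3, Minimax = 3, Saddle: True

Work:
Row minimums: [3, -5, -3] → maximin = 3
Column maximums: [5, 3, 4] → minimax = 3
Saddle point exists! Game value = 3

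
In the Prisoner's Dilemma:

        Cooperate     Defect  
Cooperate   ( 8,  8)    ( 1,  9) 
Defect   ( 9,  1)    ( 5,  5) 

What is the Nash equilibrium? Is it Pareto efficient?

(Defect, Defect) is NE; not Pareto efficient

Work:
Defect dominates Cooperate for both players:
If P2 cooperates: Defect (9) > Cooperate (8)
If P2 defects: Defect (5) > Cooperate (1)
NE: (Defect, Defect) with payoff (5, 5)
But (Cooperate, Cooperate) = (8, 8) Pareto dominates (5, 5)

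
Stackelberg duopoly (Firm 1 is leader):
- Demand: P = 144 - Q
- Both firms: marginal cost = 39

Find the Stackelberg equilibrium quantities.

q₁* (leader) = 52.5, q₂* (follower) = 26.25

Work:
Follower's reaction: q₂ = (a - c - q₁)/2
Leader substitutes: π₁ = q₁·(a - q₁ - (a-c-q₁)/2 - c)
FOC: q₁* = (144 - 39)/2 = 52.50
Then: q₂* = (144 - 39 - 52.5)/2 = 26.25
Leader has first-mover advantage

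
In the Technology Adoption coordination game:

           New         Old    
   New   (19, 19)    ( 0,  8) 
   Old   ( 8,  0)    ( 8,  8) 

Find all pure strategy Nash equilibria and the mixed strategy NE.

Pure NE: (New, New) and (Old, Old); Mixed NE: p = 0.4211, q = 0.4211

Work:
Check pure NE:
(New, New): (19, 19) - no unilateral deviation beneficial
(Old, Old): (8, 8) - no unilateral deviation beneficial
Mixed NE: P1 plays New with p = 0.4211, P2 plays New with q = 0.4211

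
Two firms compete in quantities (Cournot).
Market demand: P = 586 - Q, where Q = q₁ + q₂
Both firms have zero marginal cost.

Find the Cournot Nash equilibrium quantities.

q₁* = q₂* = 195.33; P* = 195.33

Work:
Profit: π_i = P·q_i = (a - q_i - q_j)·q_i
FOC: ∂π_i/∂q_i = a - 2q_i - q_j = 0
Reaction function: q_i = (586 - q_j)/2
Symmetry: q* = 586/3 = 195.33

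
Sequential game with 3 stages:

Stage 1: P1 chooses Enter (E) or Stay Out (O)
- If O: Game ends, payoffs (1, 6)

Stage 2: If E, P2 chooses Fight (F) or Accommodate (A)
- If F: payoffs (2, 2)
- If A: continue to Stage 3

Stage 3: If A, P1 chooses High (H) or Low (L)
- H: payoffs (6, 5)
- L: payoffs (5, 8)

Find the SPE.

SPE: (E, A, H); Outcome (6, 5)

Work:
Stage 3: P1 chooses H (6 vs 5)
Stage 2: P2: F->2, A->5 (anticipating H). Choose A
Stage 1: P1: O->1, E->6 (anticipating A, H). Choose E
SPE path: E -> A -> H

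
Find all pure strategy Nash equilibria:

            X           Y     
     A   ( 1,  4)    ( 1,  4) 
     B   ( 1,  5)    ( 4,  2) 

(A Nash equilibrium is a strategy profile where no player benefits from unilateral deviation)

Nash equilibrium: (A, X), (B, X)

Work:
Best responses:
  P1 vs X: payoffs [1, 1] → best response A/B (payoff 1)
  P1 vs Y: payoffs [1, 4] → best response B (payoff 4)
  P2 vs A: payoffs [4, 4] → best response X/Y (payoff 4)
  P2 vs B: payoffs [5, 2] → best response X (payoff 5)
Mutual best responses: (A,X), (B,X) → Nash equilibria.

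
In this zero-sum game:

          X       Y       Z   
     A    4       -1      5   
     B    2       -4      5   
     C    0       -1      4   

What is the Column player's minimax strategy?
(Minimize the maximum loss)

Column should play Y, value = -1

Work:
Column player minimizes Row's maximum payoff:
Column X: max payoff to Row = 4
Column Y: max payoff to Row = -1
Column Z: max payoff to Row = 5
Minimum is -1, achieved by column Y.
Minimax strategy: Y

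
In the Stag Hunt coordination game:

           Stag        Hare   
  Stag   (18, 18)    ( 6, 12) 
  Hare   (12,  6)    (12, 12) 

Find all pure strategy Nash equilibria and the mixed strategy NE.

Pure NE: (Stag, Stag) and (Hare, Hare); Mixed NE: p = 0.5, q = 0.5

Work:
Check pure NE:
(Stag, Stag): (18, 18) - no unilateral deviation beneficial
(Hare, Hare): (12, 12) - no unilateral deviation beneficial
Mixed NE: P1 plays Stag with p = 0.5, P2 plays Stag with q = 0.5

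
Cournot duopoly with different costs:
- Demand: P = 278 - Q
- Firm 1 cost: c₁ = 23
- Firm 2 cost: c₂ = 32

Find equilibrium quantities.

q₁* = 88.0, q₂* = 79.0

Work:
Reaction: q₁ = (278 - 23 - q₂)/2
Reaction: q₂ = (278 - 32 - q₁)/2
Solve simultaneously:
q₁* = (278 - 2×23 + 32)/3 = 88.0
q₂* = (278 - 2×32 + 23)/3 = 79.0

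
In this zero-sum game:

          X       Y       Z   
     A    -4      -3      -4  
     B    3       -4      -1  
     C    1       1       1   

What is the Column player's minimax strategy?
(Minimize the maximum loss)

Column should play Y or Z (all achieve the minimum), value = 1

Work:
Column player minimizes Row's maximum payoff:
Column X: max payoff to Row = 3
Column Y: max payoff to Row = 1
Column Z: max payoff to Row = 1
Minimum is 1, achieved by columns Y, Z (tied).
Each of Y or Z is a minimax strategy.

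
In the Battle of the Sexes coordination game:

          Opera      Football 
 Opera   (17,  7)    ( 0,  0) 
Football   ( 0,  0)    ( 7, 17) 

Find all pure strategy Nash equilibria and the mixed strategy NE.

Pure NE: (Opera, Opera) and (Football, Football); Mixed NE: p = 0.7083, q = 0.2917

Work:
Check pure NE:
(Opera, Opera): (17, 7) - no unilateral deviation beneficial
(Football, Football): (7, 17) - no unilateral deviation beneficial
Mixed NE: P1 plays Opera with p = 0.7083, P2 plays Opera with q = 0.2917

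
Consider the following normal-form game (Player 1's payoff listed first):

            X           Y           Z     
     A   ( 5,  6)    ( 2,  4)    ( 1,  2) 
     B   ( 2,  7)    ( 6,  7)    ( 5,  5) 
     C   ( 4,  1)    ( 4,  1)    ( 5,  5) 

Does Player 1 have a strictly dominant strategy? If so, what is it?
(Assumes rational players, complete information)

No strictly dominant strategy exists for Player 1

Work:
A strategy strictly dominates another if it gives a strictly higher payoff against every opponent action. Compare each pair of P1's strategies column-by-column:
  A vs B: [5 vs 2, 2 vs 6, 1 vs 5] → A does not strictly dominate B (column Y: 2 ≤ 6)
  A vs C: [5 vs 4, 2 vs 4, 1 vs 5] → A does not strictly dominate C (column Y: 2 ≤ 4)
  B vs A: [2 vs 5, 6 vs 2, 5 vs 1] → B does not strictly dominate A (column X: 2 ≤ 5)
  B vs C: [2 vs 4, 6 vs 4, 5 vs 5] → B does not strictly dominate C (column X: 2 ≤ 4)
  C vs A: [4 vs 5, 4 vs 2, 5 vs 1] → C does not strictly dominate A (column X: 4 ≤ 5)
  C vs B: [4 vs 2, 4 vs 6, 5 vs 5] → C does not strictly dominate B (column Y: 4 ≤ 6)
No single strategy strictly dominates all others → no strictly dominant strategy.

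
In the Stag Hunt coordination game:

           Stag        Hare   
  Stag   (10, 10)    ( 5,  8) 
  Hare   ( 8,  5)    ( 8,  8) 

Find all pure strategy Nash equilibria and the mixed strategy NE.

Pure NE: (Stag, Stag) and (Hare, Hare); Mixed NE: p = 0.6, q = 0.6

Work:
Check pure NE:
(Stag, Stag): (10, 10) - no unilateral deviation beneficial
(Hare, Hare): (8, 8) - no unilateral deviation beneficial
Mixed NE: P1 plays Stag with p = 0.6, P2 plays Stag with q = 0.6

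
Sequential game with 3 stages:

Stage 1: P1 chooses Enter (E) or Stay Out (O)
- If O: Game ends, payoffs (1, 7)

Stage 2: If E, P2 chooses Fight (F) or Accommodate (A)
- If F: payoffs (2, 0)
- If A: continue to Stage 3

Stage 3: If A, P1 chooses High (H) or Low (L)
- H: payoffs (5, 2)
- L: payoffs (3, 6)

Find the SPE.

SPE: (E, A, H); Outcome (5, 2)

Work:
Stage 3: P1 chooses H (5 vs 3)
Stage 2: P2: F->0, A->2 (anticipating H). Choose A
Stage 1: P1: O->1, E->5 (anticipating A, H). Choose E
SPE path: E -> A -> H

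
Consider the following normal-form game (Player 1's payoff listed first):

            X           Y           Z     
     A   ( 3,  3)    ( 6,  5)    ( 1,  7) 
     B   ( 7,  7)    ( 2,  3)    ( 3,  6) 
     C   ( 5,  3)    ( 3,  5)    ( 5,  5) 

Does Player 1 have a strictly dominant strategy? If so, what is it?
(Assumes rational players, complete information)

No strictly dominant strategy exists for Player 1

Work:
A strategy strictly dominates another if it gives a strictly higher payoff against every opponent action. Compare each pair of P1's strategies column-by-column:
  A vs B: [3 vs 7, 6 vs 2, 1 vs 3] → A does not strictly dominate B (column X: 3 ≤ 7)
  A vs C: [3 vs 5, 6 vs 3, 1 vs 5] → A does not strictly dominate C (column X: 3 ≤ 5)
  B vs A: [7 vs 3, 2 vs 6, 3 vs 1] → B does not strictly dominate A (column Y: 2 ≤ 6)
  B vs C: [7 vs 5, 2 vs 3, 3 vs 5] → B does not strictly dominate C (column Y: 2 ≤ 3)
  C vs A: [5 vs 3, 3 vs 6, 5 vs 1] → C does not strictly dominate A (column Y: 3 ≤ 6)
  C vs B: [5 vs 7, 3 vs 2, 5 vs 3] → C does not strictly dominate B (column X: 5 ≤ 7)
No single strategy strictly dominates all others → no strictly dominant strategy.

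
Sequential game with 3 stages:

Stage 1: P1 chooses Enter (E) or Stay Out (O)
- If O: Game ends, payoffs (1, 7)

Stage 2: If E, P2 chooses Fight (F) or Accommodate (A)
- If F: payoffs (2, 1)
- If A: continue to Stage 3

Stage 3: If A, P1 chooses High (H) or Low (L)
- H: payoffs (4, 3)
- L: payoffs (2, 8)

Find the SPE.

SPE: (E, A, H); Outcome (4, 3)

Work:
Stage 3: P1 chooses H (4 vs 2)
Stage 2: P2: F->1, A->3 (anticipating H). Choose A
Stage 1: P1: O->1, E->4 (anticipating A, H). Choose E
SPE path: E -> A -> H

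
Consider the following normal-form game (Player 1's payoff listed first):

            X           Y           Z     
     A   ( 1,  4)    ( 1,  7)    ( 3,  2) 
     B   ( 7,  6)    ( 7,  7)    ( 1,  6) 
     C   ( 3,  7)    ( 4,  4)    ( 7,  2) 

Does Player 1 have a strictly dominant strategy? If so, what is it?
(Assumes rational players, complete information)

No strictly dominant strategy exists for Player 1

Work:
A strategy strictly dominates another if it gives a strictly higher payoff against every opponent action. Compare each pair of P1's strategies column-by-column:
  A vs B: [1 vs 7, 1 vs 7, 3 vs 1] → A does not strictly dominate B (column X: 1 ≤ 7)
  A vs C: [1 vs 3, 1 vs 4, 3 vs 7] → A does not strictly dominate C (column X: 1 ≤ 3)
  B vs A: [7 vs 1, 7 vs 1, 1 vs 3] → B does not strictly dominate A (column Z: 1 ≤ 3)
  B vs C: [7 vs 3, 7 vs 4, 1 vs 7] → B does not strictly dominate C (column Z: 1 ≤ 7)
  C vs A: [3 vs 1, 4 vs 1, 7 vs 3] → C strictly dominates A
  C vs B: [3 vs 7, 4 vs 7, 7 vs 1] → C does not strictly dominate B (column X: 3 ≤ 7)
No single strategy strictly dominates all others → no strictly dominant strategy.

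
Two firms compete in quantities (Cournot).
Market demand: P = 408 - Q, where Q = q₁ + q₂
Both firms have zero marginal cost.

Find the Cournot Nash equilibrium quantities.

q₁* = q₂* = 136.0; P* = 136.0

Work:
Profit: π_i = P·q_i = (a - q_i - q_j)·q_i
FOC: ∂π_i/∂q_i = a - 2q_i - q_j = 0
Reaction function: q_i = (408 - q_j)/2
Symmetry: q* = 408/3 = 136.0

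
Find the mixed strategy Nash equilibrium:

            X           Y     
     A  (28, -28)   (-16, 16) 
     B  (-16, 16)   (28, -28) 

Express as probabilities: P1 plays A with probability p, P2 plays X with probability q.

p = 0.5, q = 0.5

Work:
Find probabilities that make opponent indifferent:
P2 chooses q to make P1 indifferent between A and B
P1 chooses p to make P2 indifferent between X and Y
Mixed NE: P1 plays (A: 0.5, B: 0.5), P2 plays (X: 0.5, Y: 0.5)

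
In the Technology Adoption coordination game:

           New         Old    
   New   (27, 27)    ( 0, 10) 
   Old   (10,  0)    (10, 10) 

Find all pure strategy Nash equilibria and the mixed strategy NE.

Pure NE: (New, New) and (Old, Old); Mixed NE: p = 0.3704, q = 0.3704

Work:
Check pure NE:
(New, New): (27, 27) - no unilateral deviation beneficial
(Old, Old): (10, 10) - no unilateral deviation beneficial
Mixed NE: P1 plays New with p = 0.3704, P2 plays New with q = 0.3704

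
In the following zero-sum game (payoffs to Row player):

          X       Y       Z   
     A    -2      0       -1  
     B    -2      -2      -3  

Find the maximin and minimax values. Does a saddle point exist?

Maximin = -2, Minimax = -2, Saddle: True

Work:
Row minimums: [-2, -3] → maximin = -2
Column maximums: [-2, 0, -1] → minimax = -2
Saddle point exists! Game value = -2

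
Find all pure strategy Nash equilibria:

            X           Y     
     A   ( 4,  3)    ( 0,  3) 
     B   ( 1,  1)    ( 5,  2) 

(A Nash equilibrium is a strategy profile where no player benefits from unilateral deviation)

Nash equilibrium: (A, X), (B, Y)

Work:
Best responses:
  P1 vs X: payoffs [4, 1] → best response A (payoff 4)
  P1 vs Y: payoffs [0, 5] → best response B (payoff 5)
  P2 vs A: payoffs [3, 3] → best response X/Y (payoff 3)
  P2 vs B: payoffs [1, 2] → best response Y (payoff 2)
Mutual best responses: (A,X), (B,Y) → Nash equilibria.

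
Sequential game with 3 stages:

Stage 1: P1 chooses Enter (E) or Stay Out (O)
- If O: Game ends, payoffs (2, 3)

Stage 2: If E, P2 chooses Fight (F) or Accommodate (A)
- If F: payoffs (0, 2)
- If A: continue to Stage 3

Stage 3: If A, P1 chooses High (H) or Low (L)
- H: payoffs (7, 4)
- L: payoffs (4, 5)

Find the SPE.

SPE: (E, A, H); Outcome (7, 4)

Work:
Stage 3: P1 chooses H (7 vs 4)
Stage 2: P2: F->2, A->4 (anticipating H). Choose A
Stage 1: P1: O->2, E->7 (anticipating A, H). Choose E
SPE path: E -> A -> H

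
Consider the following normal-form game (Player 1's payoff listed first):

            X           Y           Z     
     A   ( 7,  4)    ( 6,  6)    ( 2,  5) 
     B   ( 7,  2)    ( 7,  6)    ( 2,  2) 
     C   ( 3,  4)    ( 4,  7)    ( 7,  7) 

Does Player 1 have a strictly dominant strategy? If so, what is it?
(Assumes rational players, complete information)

No strictly dominant strategy exists for Player 1

Work:
A strategy strictly dominates another if it gives a strictly higher payoff against every opponent action. Compare each pair of P1's strategies column-by-column:
  A vs B: [7 vs 7, 6 vs 7, 2 vs 2] → A does not strictly dominate B (column X: 7 ≤ 7)
  A vs C: [7 vs 3, 6 vs 4, 2 vs 7] → A does not strictly dominate C (column Z: 2 ≤ 7)
  B vs A: [7 vs 7, 7 vs 6, 2 vs 2] → B does not strictly dominate A (column X: 7 ≤ 7)
  B vs C: [7 vs 3, 7 vs 4, 2 vs 7] → B does not strictly dominate C (column Z: 2 ≤ 7)
  C vs A: [3 vs 7, 4 vs 6, 7 vs 2] → C does not strictly dominate A (column X: 3 ≤ 7)
  C vs B: [3 vs 7, 4 vs 7, 7 vs 2] → C does not strictly dominate B (column X: 3 ≤ 7)
No single strategy strictly dominates all others → no strictly dominant strategy.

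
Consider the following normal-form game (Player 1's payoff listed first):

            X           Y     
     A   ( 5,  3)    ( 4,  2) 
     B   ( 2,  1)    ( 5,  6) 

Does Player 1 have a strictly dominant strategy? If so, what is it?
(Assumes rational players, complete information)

No strictly dominant strategy exists for Player 1

Work:
A strategy strictly dominates another if it gives a strictly higher payoff against every opponent action. Compare each pair of P1's strategies column-by-column:
  A vs B: [5 vs 2, 4 vs 5] → A does not strictly dominate B (column Y: 4 ≤ 5)
  B vs A: [2 vs 5, 5 vs 4] → B does not strictly dominate A (column X: 2 ≤ 5)
No single strategy strictly dominates all others → no strictly dominant strategy.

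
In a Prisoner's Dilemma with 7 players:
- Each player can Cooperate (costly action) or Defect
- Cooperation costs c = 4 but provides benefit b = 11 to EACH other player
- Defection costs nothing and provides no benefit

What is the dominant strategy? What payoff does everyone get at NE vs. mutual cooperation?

Dominant: Defect; NE payoff = 0; Coop payoff = 62

Work:
Defect dominates (saves cost c = 4, benefit to others is external)
NE: All defect → everyone gets 0
If all cooperate: each receives (6)×11 - 4 = 62
Social dilemma: 62 > 0 but NE gives 0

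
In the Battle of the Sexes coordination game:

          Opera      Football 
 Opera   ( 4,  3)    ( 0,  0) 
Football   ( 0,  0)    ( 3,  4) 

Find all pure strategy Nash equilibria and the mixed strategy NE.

Pure NE: (Opera, Opera) and (Football, Football); Mixed NE: p = 0.5714, q = 0.4286

Work:
Check pure NE:
(Opera, Opera): (4, 3) - no unilateral deviation beneficial
(Football, Football): (3, 4) - no unilateral deviation beneficial
Mixed NE: P1 plays Opera with p = 0.5714, P2 plays Opera with q = 0.4286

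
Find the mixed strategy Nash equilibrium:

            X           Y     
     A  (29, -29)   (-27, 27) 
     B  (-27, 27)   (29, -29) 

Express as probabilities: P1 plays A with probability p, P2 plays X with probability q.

p = 0.5, q = 0.5

Work:
Find probabilities that make opponent indifferent:
P2 chooses q to make P1 indifferent between A and B
P1 chooses p to make P2 indifferent between X and Y
Mixed NE: P1 plays (A: 0.5, B: 0.5), P2 plays (X: 0.5, Y: 0.5)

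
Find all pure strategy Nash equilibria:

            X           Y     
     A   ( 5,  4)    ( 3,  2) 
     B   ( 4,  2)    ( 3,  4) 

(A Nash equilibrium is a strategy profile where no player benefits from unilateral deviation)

Nash equilibrium: (A, X), (B, Y)

Work:
Best responses:
  P1 vs X: payoffs [5, 4] → best response A (payoff 5)
  P1 vs Y: payoffs [3, 3] → best response A/B (payoff 3)
  P2 vs A: payoffs [4, 2] → best response X (payoff 4)
  P2 vs B: payoffs [2, 4] → best response Y (payoff 4)
Mutual best responses: (A,X), (B,Y) → Nash equilibria.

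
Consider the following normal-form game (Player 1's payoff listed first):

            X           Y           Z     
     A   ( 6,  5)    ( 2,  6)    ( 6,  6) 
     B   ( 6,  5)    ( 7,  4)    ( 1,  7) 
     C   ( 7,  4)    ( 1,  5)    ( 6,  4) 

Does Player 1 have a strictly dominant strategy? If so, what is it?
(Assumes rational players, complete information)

No strictly dominant strategy exists for Player 1

Work:
A strategy strictly dominates another if it gives a strictly higher payoff against every opponent action. Compare each pair of P1's strategies column-by-column:
  A vs B: [6 vs 6, 2 vs 7, 6 vs 1] → A does not strictly dominate B (column X: 6 ≤ 6)
  A vs C: [6 vs 7, 2 vs 1, 6 vs 6] → A does not strictly dominate C (column X: 6 ≤ 7)
  B vs A: [6 vs 6, 7 vs 2, 1 vs 6] → B does not strictly dominate A (column X: 6 ≤ 6)
  B vs C: [6 vs 7, 7 vs 1, 1 vs 6] → B does not strictly dominate C (column X: 6 ≤ 7)
  C vs A: [7 vs 6, 1 vs 2, 6 vs 6] → C does not strictly dominate A (column Y: 1 ≤ 2)
  C vs B: [7 vs 6, 1 vs 7, 6 vs 1] → C does not strictly dominate B (column Y: 1 ≤ 7)
No single strategy strictly dominates all others → no strictly dominant strategy.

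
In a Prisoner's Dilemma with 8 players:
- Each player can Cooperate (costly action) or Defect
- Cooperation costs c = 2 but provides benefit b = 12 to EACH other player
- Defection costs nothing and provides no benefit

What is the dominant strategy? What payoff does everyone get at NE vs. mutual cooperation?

Dominant: Defect; NE payoff = 0; Coop payoff = 82

Work:
Defect dominates (saves cost c = 2, benefit to others is external)
NE: All defect → everyone gets 0
If all cooperate: each receives (7)×12 - 2 = 82
Social dilemma: 82 > 0 but NE gives 0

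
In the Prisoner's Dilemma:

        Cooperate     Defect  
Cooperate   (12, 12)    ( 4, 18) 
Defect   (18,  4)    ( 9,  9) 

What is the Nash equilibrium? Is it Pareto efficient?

(Defect, Defect) is NE; not Pareto efficient

Work:
Defect dominates Cooperate for both players:
If P2 cooperates: Defect (18) > Cooperate (12)
If P2 defects: Defect (9) > Cooperate (4)
NE: (Defect, Defect) with payoff (9, 9)
But (Cooperate, Cooperate) = (12, 12) Pareto dominates (9, 9)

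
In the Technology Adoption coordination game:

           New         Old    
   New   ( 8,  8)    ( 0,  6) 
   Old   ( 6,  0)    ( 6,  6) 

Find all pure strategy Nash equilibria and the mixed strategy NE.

Pure NE: (New, New) and (Old, Old); Mixed NE: p = 0.75, q = 0.75

Work:
Check pure NE:
(New, New): (8, 8) - no unilateral deviation beneficial
(Old, Old): (6, 6) - no unilateral deviation beneficial
Mixed NE: P1 plays New with p = 0.75, P2 plays New with q = 0.75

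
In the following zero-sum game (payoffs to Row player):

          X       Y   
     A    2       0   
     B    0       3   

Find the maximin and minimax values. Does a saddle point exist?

Maximin = 0, Minimax = 2, Saddle: False

Work:
Row minimums: [0, 0] → maximin = 0
Column maximums: [2, 3] → minimax = 2
No saddle point (maximin ≠ minimax). Mixed strategy needed.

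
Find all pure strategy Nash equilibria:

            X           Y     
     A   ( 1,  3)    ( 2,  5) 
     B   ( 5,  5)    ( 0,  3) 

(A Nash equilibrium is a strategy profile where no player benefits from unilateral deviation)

Nash equilibrium: (A, Y), (B, X)

Work:
Best responses:
  P1 vs X: payoffs [1, 5] → best response B (payoff 5)
  P1 vs Y: payoffs [2, 0] → best response A (payoff 2)
  P2 vs A: payoffs [3, 5] → best response Y (payoff 5)
  P2 vs B: payoffs [5, 3] → best response X (payoff 5)
Mutual best responses: (A,Y), (B,X) → Nash equilibria.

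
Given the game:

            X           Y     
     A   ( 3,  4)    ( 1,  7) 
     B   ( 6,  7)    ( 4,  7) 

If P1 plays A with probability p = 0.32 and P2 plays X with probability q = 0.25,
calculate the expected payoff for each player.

E[P1] = 3.54, E[P2] = 6.76

Work:
E[P1] = p·q·π₁(A,X) + p·(1-q)·π₁(A,Y) + (1-p)·q·π₁(B,X) + (1-p)·(1-q)·π₁(B,Y)
= 0.32·0.25·3 + 0.32·0.75·1 + 0.68·0.25·6 + 0.68·0.75·4
= 3.54

E[P2] = 6.76 (similar calculation)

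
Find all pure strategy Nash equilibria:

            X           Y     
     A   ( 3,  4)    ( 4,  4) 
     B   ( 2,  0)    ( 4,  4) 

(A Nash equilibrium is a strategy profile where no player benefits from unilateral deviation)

Nash equilibrium: (A, X), (A, Y), (B, Y)

Work:
Best responses:
  P1 vs X: payoffs [3, 2] → best response A (payoff 3)
  P1 vs Y: payoffs [4, 4] → best response A/B (payoff 4)
  P2 vs A: payoffs [4, 4] → best response X/Y (payoff 4)
  P2 vs B: payoffs [0, 4] → best response Y (payoff 4)
Mutual best responses: (A,X), (A,Y), (B,Y) → Nash equilibria.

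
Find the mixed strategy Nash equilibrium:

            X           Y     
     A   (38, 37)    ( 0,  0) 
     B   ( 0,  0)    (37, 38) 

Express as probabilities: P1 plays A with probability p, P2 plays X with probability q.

p = 0.5067, q = 0.4933

Work:
Find probabilities that make opponent indifferent:
P2 chooses q to make P1 indifferent between A and B
P1 chooses p to make P2 indifferent between X and Y
Mixed NE: P1 plays (A: 0.5067, B: 0.4933), P2 plays (X: 0.4933, Y: 0.5067)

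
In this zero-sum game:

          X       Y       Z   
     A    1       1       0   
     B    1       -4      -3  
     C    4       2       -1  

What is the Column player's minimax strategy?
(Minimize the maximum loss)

Column should play Z, value = 0

Work:
Column player minimizes Row's maximum payoff:
Column X: max payoff to Row = 4
Column Y: max payoff to Row = 2
Column Z: max payoff to Row = 0
Minimum is 0, achieved by column Z.
Minimax strategy: Z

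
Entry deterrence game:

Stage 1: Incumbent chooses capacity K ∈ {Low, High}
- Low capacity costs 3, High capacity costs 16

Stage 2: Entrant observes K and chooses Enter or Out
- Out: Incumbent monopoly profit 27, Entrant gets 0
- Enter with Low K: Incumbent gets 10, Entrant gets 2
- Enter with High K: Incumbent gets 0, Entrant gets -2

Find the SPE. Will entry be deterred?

SPE: (High, Enter|Low, Out|High); Entry deterred. Incumbent net profit = 11

Work:
After Low K: Entrant enters (2 > 0)
After High K: Entrant stays out (-2 < 0)
Incumbent: Low → 10−3=7, High → 27−16=11
Incumbent chooses High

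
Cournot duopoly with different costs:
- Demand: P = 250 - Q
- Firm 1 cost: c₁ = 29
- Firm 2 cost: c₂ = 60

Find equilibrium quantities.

q₁* = 84.0, q₂* = 53.0

Work:
Reaction: q₁ = (250 - 29 - q₂)/2
Reaction: q₂ = (250 - 60 - q₁)/2
Solve simultaneously:
q₁* = (250 - 2×29 + 60)/3 = 84.0
q₂* = (250 - 2×60 + 29)/3 = 53.0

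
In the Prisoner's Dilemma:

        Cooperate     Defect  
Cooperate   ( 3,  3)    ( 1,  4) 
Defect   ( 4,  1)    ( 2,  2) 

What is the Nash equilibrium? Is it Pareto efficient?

(Defect, Defect) is NE; not Pareto efficient

Work:
Defect dominates Cooperate for both players:
If P2 cooperates: Defect (4) > Cooperate (3)
If P2 defects: Defect (2) > Cooperate (1)
NE: (Defect, Defect) with payoff (2, 2)
But (Cooperate, Cooperate) = (3, 3) Pareto dominates (2, 2)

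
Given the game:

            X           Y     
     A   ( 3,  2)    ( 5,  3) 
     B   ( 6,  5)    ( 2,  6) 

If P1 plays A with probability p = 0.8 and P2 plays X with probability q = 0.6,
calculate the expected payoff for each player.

E[P1] = 3.92, E[P2] = 3.0

Work:
E[P1] = p·q·π₁(A,X) + p·(1-q)·π₁(A,Y) + (1-p)·q·π₁(B,X) + (1-p)·(1-q)·π₁(B,Y)
= 0.8·0.6·3 + 0.8·0.4·5 + 0.2·0.6·6 + 0.2·0.4·2
= 3.92

E[P2] = 3.0 (similar calculation)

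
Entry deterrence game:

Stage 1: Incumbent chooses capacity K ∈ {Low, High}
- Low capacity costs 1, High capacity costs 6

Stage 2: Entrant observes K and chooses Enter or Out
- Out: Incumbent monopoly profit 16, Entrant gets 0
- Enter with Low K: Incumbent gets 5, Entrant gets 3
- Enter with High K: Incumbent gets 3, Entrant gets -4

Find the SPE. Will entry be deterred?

SPE: (High, Enter|Low, Out|High); Entry deterred. Incumbent net profit = 10

Work:
After Low K: Entrant enters (3 > 0)
After High K: Entrant stays out (-4 < 0)
Incumbent: Low → 5−1=4, High → 16−6=10
Incumbent chooses High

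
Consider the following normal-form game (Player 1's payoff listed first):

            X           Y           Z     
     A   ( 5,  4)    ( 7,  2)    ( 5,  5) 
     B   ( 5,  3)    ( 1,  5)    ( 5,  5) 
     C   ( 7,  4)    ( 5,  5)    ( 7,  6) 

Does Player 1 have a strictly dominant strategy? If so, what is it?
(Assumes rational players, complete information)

No strictly dominant strategy exists for Player 1

Work:
A strategy strictly dominates another if it gives a strictly higher payoff against every opponent action. Compare each pair of P1's strategies column-by-column:
  A vs B: [5 vs 5, 7 vs 1, 5 vs 5] → A does not strictly dominate B (column X: 5 ≤ 5)
  A vs C: [5 vs 7, 7 vs 5, 5 vs 7] → A does not strictly dominate C (column X: 5 ≤ 7)
  B vs A: [5 vs 5, 1 vs 7, 5 vs 5] → B does not strictly dominate A (column X: 5 ≤ 5)
  B vs C: [5 vs 7, 1 vs 5, 5 vs 7] → B does not strictly dominate C (column X: 5 ≤ 7)
  C vs A: [7 vs 5, 5 vs 7, 7 vs 5] → C does not strictly dominate A (column Y: 5 ≤ 7)
  C vs B: [7 vs 5, 5 vs 1, 7 vs 5] → C strictly dominates B
No single strategy strictly dominates all others → no strictly dominant strategy.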